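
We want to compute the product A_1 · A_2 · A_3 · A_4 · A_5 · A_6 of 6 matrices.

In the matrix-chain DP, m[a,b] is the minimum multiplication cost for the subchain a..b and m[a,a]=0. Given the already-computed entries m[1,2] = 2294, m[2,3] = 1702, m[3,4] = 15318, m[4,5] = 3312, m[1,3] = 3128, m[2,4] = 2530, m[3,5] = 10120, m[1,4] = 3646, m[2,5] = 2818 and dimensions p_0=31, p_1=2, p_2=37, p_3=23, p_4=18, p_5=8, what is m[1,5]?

m[1,5] = min over k∈[1,4] of m[1,k]+m[k+1,5]+p_{0}·p_k·p_{5}.
k=1: 0 + 2818 + 31·2·8 = 3314; k=2: 2294 + 10120 + 31·37·8 = 21590; k=3: 3128 + 3312 + 31·23·8 = 12144; k=4: 3646 + 0 + 31·18·8 = 8110.
Minimum: 3314 at k=1.

3314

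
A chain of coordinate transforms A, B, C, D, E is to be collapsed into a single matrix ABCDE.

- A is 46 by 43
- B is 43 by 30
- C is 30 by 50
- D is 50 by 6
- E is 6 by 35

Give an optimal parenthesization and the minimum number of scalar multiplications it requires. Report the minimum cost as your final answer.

38268

Adjacent pairs: AB = 46·43·30 = 59340; BC = 43·30·50 = 64500; CD = 30·50·6 = 9000; DE = 50·6·35 = 10500.
Length 3: A..C: k=1: 0+64500+46·43·50=163400; k=2: 59340+0+46·30·50=128340 → min 128340 | B..D: k=2: 0+9000+43·30·6=16740; k=3: 64500+0+43·50·6=77400 → min 16740 | C..E: k=3: 0+10500+30·50·35=63000; k=4: 9000+0+30·6·35=15300 → min 15300.
Length 4: A..D: k=1: 0+16740+46·43·6=28608; k=2: 59340+9000+46·30·6=76620; k=3: 128340+0+46·50·6=142140 → min 28608 | B..E: k=2: 0+15300+43·30·35=60450; k=3: 64500+10500+43·50·35=150250; k=4: 16740+0+43·6·35=25770 → min 25770.
Length 5: A..E: k=1: 0+25770+46·43·35=95000; k=2: 59340+15300+46·30·35=122940; k=3: 128340+10500+46·50·35=219340; k=4: 28608+0+46·6·35=38268 → min 38268.
Optimal parenthesization: ((A(B(CD)))E) with cost 38268.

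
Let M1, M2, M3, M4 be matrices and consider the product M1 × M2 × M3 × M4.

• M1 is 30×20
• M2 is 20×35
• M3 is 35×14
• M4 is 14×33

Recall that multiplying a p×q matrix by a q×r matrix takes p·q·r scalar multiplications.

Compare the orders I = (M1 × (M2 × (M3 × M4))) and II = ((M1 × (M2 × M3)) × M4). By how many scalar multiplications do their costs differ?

27010

Order I = (M1 × (M2 × (M3 × M4))): (M3 × M4): 35×14 by 14×33 → 35×33, cost 35·14·33 = 16170; (M2 × (M3 × M4)): 20×35 by 35×33 → 20×33, cost 20·35·33 = 23100; cumulative 39270; (M1 × (M2 × (M3 × M4))): 30×20 by 20×33 → 30×33, cost 30·20·33 = 19800; cumulative 59070. Total 59070.
Order II = ((M1 × (M2 × M3)) × M4): (M2 × M3): 20×35 by 35×14 → 20×14, cost 20·35·14 = 9800; (M1 × (M2 × M3)): 30×20 by 20×14 → 30×14, cost 30·20·14 = 8400; cumulative 18200; ((M1 × (M2 × M3)) × M4): 30×14 by 14×33 → 30×33, cost 30·14·33 = 13860; cumulative 32060. Total 32060.
Difference: |59070 − 32060| = 27010.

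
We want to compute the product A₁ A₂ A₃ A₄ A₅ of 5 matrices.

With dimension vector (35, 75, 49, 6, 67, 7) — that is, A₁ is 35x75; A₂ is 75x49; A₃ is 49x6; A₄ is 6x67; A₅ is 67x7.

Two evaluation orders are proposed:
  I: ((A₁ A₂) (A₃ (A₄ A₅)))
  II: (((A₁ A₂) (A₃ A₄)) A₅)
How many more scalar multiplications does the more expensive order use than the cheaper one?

134141

Order I = ((A₁ A₂) (A₃ (A₄ A₅))): (A₁ A₂): 35×75 by 75×49 → 35×49, cost 35·75·49 = 128625; (A₄ A₅): 6×67 by 67×7 → 6×7, cost 6·67·7 = 2814; (A₃ (A₄ A₅)): 49×6 by 6×7 → 49×7, cost 49·6·7 = 2058; cumulative 4872; ((A₁ A₂) (A₃ (A₄ A₅))): 35×49 by 49×7 → 35×7, cost 35·49·7 = 12005; cumulative 145502. Total 145502.
Order II = (((A₁ A₂) (A₃ A₄)) A₅): (A₁ A₂): 35×75 by 75×49 → 35×49, cost 35·75·49 = 128625; (A₃ A₄): 49×6 by 6×67 → 49×67, cost 49·6·67 = 19698; ((A₁ A₂) (A₃ A₄)): 35×49 by 49×67 → 35×67, cost 35·49·67 = 114905; cumulative 263228; (((A₁ A₂) (A₃ A₄)) A₅): 35×67 by 67×7 → 35×7, cost 35·67·7 = 16415; cumulative 279643. Total 279643.
Difference: |145502 − 279643| = 134141.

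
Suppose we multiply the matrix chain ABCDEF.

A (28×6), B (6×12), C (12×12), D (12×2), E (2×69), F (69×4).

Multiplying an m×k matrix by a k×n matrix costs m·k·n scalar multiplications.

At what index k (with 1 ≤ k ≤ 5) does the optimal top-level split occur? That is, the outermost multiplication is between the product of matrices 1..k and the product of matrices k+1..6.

4

Adjacent pairs: AB = 28·6·12 = 2016; BC = 6·12·12 = 864; CD = 12·12·2 = 288; DE = 12·2·69 = 1656; EF = 2·69·4 = 552.
Length 3: A..C: k=1: 0+864+28·6·12=2880; k=2: 2016+0+28·12·12=6048 → min 2880 | B..D: k=2: 0+288+6·12·2=432; k=3: 864+0+6·12·2=1008 → min 432 | C..E: k=3: 0+1656+12·12·69=11592; k=4: 288+0+12·2·69=1944 → min 1944 | D..F: k=4: 0+552+12·2·4=648; k=5: 1656+0+12·69·4=4968 → min 648.
Length 4: A..D: k=1: 0+432+28·6·2=768; k=2: 2016+288+28·12·2=2976; k=3: 2880+0+28·12·2=3552 → min 768 | B..E: k=2: 0+1944+6·12·69=6912; k=3: 864+1656+6·12·69=7488; k=4: 432+0+6·2·69=1260 → min 1260 | C..F: k=3: 0+648+12·12·4=1224; k=4: 288+552+12·2·4=936; k=5: 1944+0+12·69·4=5256 → min 936.
Length 5: A..E: k=1: 0+1260+28·6·69=12852; k=2: 2016+1944+28·12·69=27144; k=3: 2880+1656+28·12·69=27720; k=4: 768+0+28·2·69=4632 → min 4632 | B..F: k=2: 0+936+6·12·4=1224; k=3: 864+648+6·12·4=1800; k=4: 432+552+6·2·4=1032; k=5: 1260+0+6·69·4=2916 → min 1032.
Top-level splits: k=1: (A..A)·(B..F) → 0+1032+28·6·4 = 1704; k=2: (A..B)·(C..F) → 2016+936+28·12·4 = 4296; k=3: (A..C)·(D..F) → 2880+648+28·12·4 = 4872; k=4: (A..D)·(E..F) → 768+552+28·2·4 = 1544; k=5: (A..E)·(F..F) → 4632+0+28·69·4 = 12360.
Best split is after D, i.e. k = 4.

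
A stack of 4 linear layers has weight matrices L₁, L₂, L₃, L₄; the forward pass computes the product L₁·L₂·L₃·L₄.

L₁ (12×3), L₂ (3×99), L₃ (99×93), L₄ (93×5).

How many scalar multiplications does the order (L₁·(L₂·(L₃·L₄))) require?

(L₃·L₄): 99×93 by 93×5 → 99×5, cost 99·93·5 = 46035
(L₂·(L₃·L₄)): 3×99 by 99×5 → 3×5, cost 3·99·5 = 1485; cumulative 47520
(L₁·(L₂·(L₃·L₄))): 12×3 by 3×5 → 12×5, cost 12·3·5 = 180; cumulative 47700
Total: 47700 scalar multiplications.

47700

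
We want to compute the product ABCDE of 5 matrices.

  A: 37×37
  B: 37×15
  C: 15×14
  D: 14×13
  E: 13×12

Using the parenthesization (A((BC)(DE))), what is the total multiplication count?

32598

(BC): 37×15 by 15×14 → 37×14, cost 37·15·14 = 7770
(DE): 14×13 by 13×12 → 14×12, cost 14·13·12 = 2184
((BC)(DE)): 37×14 by 14×12 → 37×12, cost 37·14·12 = 6216; cumulative 16170
(A((BC)(DE))): 37×37 by 37×12 → 37×12, cost 37·37·12 = 16428; cumulative 32598
Total: 32598 scalar multiplications.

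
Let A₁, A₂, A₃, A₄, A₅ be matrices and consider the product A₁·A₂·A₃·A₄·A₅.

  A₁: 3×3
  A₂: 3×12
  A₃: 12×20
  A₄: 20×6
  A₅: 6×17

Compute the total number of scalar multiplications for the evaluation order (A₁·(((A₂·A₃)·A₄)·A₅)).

(A₂·A₃): 3×12 by 12×20 → 3×20, cost 3·12·20 = 720
((A₂·A₃)·A₄): 3×20 by 20×6 → 3×6, cost 3·20·6 = 360; cumulative 1080
(((A₂·A₃)·A₄)·A₅): 3×6 by 6×17 → 3×17, cost 3·6·17 = 306; cumulative 1386
(A₁·(((A₂·A₃)·A₄)·A₅)): 3×3 by 3×17 → 3×17, cost 3·3·17 = 153; cumulative 1539
Total: 1539 scalar multiplications.

1539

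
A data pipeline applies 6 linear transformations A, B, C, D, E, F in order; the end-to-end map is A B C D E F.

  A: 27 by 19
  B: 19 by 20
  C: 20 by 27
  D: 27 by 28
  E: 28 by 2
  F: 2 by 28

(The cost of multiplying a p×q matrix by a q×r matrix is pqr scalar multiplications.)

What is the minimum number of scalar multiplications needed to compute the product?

Adjacent pairs: AB = 27·19·20 = 10260; BC = 19·20·27 = 10260; CD = 20·27·28 = 15120; DE = 27·28·2 = 1512; EF = 28·2·28 = 1568.
Length 3: A..C: k=1: 0+10260+27·19·27=24111; k=2: 10260+0+27·20·27=24840 → min 24111 | B..D: k=2: 0+15120+19·20·28=25760; k=3: 10260+0+19·27·28=24624 → min 24624 | C..E: k=3: 0+1512+20·27·2=2592; k=4: 15120+0+20·28·2=16240 → min 2592 | D..F: k=4: 0+1568+27·28·28=22736; k=5: 1512+0+27·2·28=3024 → min 3024.
Length 4: A..D: k=1: 0+24624+27·19·28=38988; k=2: 10260+15120+27·20·28=40500; k=3: 24111+0+27·27·28=44523 → min 38988 | B..E: k=2: 0+2592+19·20·2=3352; k=3: 10260+1512+19·27·2=12798; k=4: 24624+0+19·28·2=25688 → min 3352 | C..F: k=3: 0+3024+20·27·28=18144; k=4: 15120+1568+20·28·28=32368; k=5: 2592+0+20·2·28=3712 → min 3712.
Length 5: A..E: k=1: 0+3352+27·19·2=4378; k=2: 10260+2592+27·20·2=13932; k=3: 24111+1512+27·27·2=27081; k=4: 38988+0+27·28·2=40500 → min 4378 | B..F: k=2: 0+3712+19·20·28=14352; k=3: 10260+3024+19·27·28=27648; k=4: 24624+1568+19·28·28=41088; k=5: 3352+0+19·2·28=4416 → min 4416.
Length 6: A..F: k=1: 0+4416+27·19·28=18780; k=2: 10260+3712+27·20·28=29092; k=3: 24111+3024+27·27·28=47547; k=4: 38988+1568+27·28·28=61724; k=5: 4378+0+27·2·28=5890 → min 5890.
Optimal order: ((A (B (C (D E)))) F) with cost 5890.

5890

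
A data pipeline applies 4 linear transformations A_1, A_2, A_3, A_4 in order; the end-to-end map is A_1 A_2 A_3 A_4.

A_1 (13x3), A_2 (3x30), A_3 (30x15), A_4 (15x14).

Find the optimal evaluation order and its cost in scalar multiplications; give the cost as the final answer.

Adjacent pairs: A_1A_2 = 13·3·30 = 1170; A_2A_3 = 3·30·15 = 1350; A_3A_4 = 30·15·14 = 6300.
Length 3: A_1..A_3: k=1: 0+1350+13·3·15=1935; k=2: 1170+0+13·30·15=7020 → min 1935 | A_2..A_4: k=2: 0+6300+3·30·14=7560; k=3: 1350+0+3·15·14=1980 → min 1980.
Length 4: A_1..A_4: k=1: 0+1980+13·3·14=2526; k=2: 1170+6300+13·30·14=12930; k=3: 1935+0+13·15·14=4665 → min 2526.
Optimal parenthesization: (A_1 ((A_2 A_3) A_4)) with cost 2526.

2526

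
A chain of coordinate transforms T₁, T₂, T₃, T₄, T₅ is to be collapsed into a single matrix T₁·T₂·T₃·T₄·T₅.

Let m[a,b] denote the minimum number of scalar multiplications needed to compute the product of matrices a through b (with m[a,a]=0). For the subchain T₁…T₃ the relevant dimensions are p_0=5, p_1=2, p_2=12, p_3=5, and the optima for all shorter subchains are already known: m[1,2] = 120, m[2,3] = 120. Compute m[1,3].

m[1,3] = min over k∈[1,2] of m[1,k]+m[k+1,3]+p_{0}·p_k·p_{3}.
k=1: 0 + 120 + 5·2·5 = 170; k=2: 120 + 0 + 5·12·5 = 420.
Minimum: 170 at k=1.

170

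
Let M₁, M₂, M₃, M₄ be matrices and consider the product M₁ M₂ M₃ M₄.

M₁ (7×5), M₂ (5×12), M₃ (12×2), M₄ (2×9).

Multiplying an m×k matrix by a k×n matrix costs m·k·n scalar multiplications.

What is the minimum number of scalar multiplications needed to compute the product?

316

Adjacent pairs: M₁M₂ = 7·5·12 = 420; M₂M₃ = 5·12·2 = 120; M₃M₄ = 12·2·9 = 216.
Length 3: M₁..M₃: k=1: 0+120+7·5·2=190; k=2: 420+0+7·12·2=588 → min 190 | M₂..M₄: k=2: 0+216+5·12·9=756; k=3: 120+0+5·2·9=210 → min 210.
Length 4: M₁..M₄: k=1: 0+210+7·5·9=525; k=2: 420+216+7·12·9=1392; k=3: 190+0+7·2·9=316 → min 316.
Optimal order: ((M₁ (M₂ M₃)) M₄) with cost 316.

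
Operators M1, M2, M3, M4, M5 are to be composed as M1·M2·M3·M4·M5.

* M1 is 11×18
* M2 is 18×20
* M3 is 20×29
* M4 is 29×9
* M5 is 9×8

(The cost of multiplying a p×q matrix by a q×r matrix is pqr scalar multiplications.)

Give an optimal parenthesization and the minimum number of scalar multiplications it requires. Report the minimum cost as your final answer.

11034

Adjacent pairs: M1M2 = 11·18·20 = 3960; M2M3 = 18·20·29 = 10440; M3M4 = 20·29·9 = 5220; M4M5 = 29·9·8 = 2088.
Length 3: M1..M3: k=1: 0+10440+11·18·29=16182; k=2: 3960+0+11·20·29=10340 → min 10340 | M2..M4: k=2: 0+5220+18·20·9=8460; k=3: 10440+0+18·29·9=15138 → min 8460 | M3..M5: k=3: 0+2088+20·29·8=6728; k=4: 5220+0+20·9·8=6660 → min 6660.
Length 4: M1..M4: k=1: 0+8460+11·18·9=10242; k=2: 3960+5220+11·20·9=11160; k=3: 10340+0+11·29·9=13211 → min 10242 | M2..M5: k=2: 0+6660+18·20·8=9540; k=3: 10440+2088+18·29·8=16704; k=4: 8460+0+18·9·8=9756 → min 9540.
Length 5: M1..M5: k=1: 0+9540+11·18·8=11124; k=2: 3960+6660+11·20·8=12380; k=3: 10340+2088+11·29·8=14980; k=4: 10242+0+11·9·8=11034 → min 11034.
Optimal parenthesization: ((M1·(M2·(M3·M4)))·M5) with cost 11034.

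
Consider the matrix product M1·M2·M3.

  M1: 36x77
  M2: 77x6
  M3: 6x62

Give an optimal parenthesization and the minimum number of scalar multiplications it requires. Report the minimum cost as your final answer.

(M1·(M2·M3)): cost 200508.
((M1·M2)·M3): cost 30024.
Optimal: ((M1·M2)·M3) with cost 30024.

30024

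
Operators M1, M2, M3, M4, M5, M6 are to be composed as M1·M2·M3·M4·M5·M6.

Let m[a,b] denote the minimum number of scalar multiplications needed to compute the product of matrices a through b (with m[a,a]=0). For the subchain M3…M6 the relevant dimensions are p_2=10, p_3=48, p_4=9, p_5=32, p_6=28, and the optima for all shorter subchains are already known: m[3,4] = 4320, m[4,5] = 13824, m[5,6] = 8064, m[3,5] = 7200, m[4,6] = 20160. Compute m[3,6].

m[3,6] = min over k∈[3,5] of m[3,k]+m[k+1,6]+p_{2}·p_k·p_{6}.
k=3: 0 + 20160 + 10·48·28 = 33600; k=4: 4320 + 8064 + 10·9·28 = 14904; k=5: 7200 + 0 + 10·32·28 = 16160.
Minimum: 14904 at k=4.

14904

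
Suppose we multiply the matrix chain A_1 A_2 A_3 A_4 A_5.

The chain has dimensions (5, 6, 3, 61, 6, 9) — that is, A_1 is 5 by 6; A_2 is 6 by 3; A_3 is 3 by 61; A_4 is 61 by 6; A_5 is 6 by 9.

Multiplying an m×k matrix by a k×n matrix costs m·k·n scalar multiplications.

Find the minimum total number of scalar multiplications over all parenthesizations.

1485

Adjacent pairs: A_1A_2 = 5·6·3 = 90; A_2A_3 = 6·3·61 = 1098; A_3A_4 = 3·61·6 = 1098; A_4A_5 = 61·6·9 = 3294.
Length 3: A_1..A_3: k=1: 0+1098+5·6·61=2928; k=2: 90+0+5·3·61=1005 → min 1005 | A_2..A_4: k=2: 0+1098+6·3·6=1206; k=3: 1098+0+6·61·6=3294 → min 1206 | A_3..A_5: k=3: 0+3294+3·61·9=4941; k=4: 1098+0+3·6·9=1260 → min 1260.
Length 4: A_1..A_4: k=1: 0+1206+5·6·6=1386; k=2: 90+1098+5·3·6=1278; k=3: 1005+0+5·61·6=2835 → min 1278 | A_2..A_5: k=2: 0+1260+6·3·9=1422; k=3: 1098+3294+6·61·9=7686; k=4: 1206+0+6·6·9=1530 → min 1422.
Length 5: A_1..A_5: k=1: 0+1422+5·6·9=1692; k=2: 90+1260+5·3·9=1485; k=3: 1005+3294+5·61·9=7044; k=4: 1278+0+5·6·9=1548 → min 1485.
Optimal order: ((A_1 A_2) ((A_3 A_4) A_5)) with cost 1485.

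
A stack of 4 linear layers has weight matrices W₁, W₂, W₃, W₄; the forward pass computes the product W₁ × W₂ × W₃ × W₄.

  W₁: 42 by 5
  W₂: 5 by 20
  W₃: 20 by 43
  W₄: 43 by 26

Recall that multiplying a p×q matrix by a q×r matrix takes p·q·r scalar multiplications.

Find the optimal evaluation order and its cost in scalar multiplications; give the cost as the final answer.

15350

Adjacent pairs: W₁W₂ = 42·5·20 = 4200; W₂W₃ = 5·20·43 = 4300; W₃W₄ = 20·43·26 = 22360.
Length 3: W₁..W₃: k=1: 0+4300+42·5·43=13330; k=2: 4200+0+42·20·43=40320 → min 13330 | W₂..W₄: k=2: 0+22360+5·20·26=24960; k=3: 4300+0+5·43·26=9890 → min 9890.
Length 4: W₁..W₄: k=1: 0+9890+42·5·26=15350; k=2: 4200+22360+42·20·26=48400; k=3: 13330+0+42·43·26=60286 → min 15350.
Optimal parenthesization: (W₁ × ((W₂ × W₃) × W₄)) with cost 15350.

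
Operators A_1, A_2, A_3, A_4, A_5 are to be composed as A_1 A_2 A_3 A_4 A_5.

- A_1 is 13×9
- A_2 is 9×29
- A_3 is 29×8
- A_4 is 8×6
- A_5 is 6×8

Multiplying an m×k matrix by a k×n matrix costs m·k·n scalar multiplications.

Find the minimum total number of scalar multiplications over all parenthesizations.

3846

Adjacent pairs: A_1A_2 = 13·9·29 = 3393; A_2A_3 = 9·29·8 = 2088; A_3A_4 = 29·8·6 = 1392; A_4A_5 = 8·6·8 = 384.
Length 3: A_1..A_3: k=1: 0+2088+13·9·8=3024; k=2: 3393+0+13·29·8=6409 → min 3024 | A_2..A_4: k=2: 0+1392+9·29·6=2958; k=3: 2088+0+9·8·6=2520 → min 2520 | A_3..A_5: k=3: 0+384+29·8·8=2240; k=4: 1392+0+29·6·8=2784 → min 2240.
Length 4: A_1..A_4: k=1: 0+2520+13·9·6=3222; k=2: 3393+1392+13·29·6=7047; k=3: 3024+0+13·8·6=3648 → min 3222 | A_2..A_5: k=2: 0+2240+9·29·8=4328; k=3: 2088+384+9·8·8=3048; k=4: 2520+0+9·6·8=2952 → min 2952.
Length 5: A_1..A_5: k=1: 0+2952+13·9·8=3888; k=2: 3393+2240+13·29·8=8649; k=3: 3024+384+13·8·8=4240; k=4: 3222+0+13·6·8=3846 → min 3846.
Optimal order: ((A_1 ((A_2 A_3) A_4)) A_5) with cost 3846.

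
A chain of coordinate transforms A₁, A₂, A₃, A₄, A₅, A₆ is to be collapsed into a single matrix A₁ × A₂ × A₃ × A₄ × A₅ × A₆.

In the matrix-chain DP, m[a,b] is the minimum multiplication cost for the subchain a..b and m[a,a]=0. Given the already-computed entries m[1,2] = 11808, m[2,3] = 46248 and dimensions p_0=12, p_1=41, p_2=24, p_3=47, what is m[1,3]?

25344

m[1,3] = min over k∈[1,2] of m[1,k]+m[k+1,3]+p_{0}·p_k·p_{3}.
k=1: 0 + 46248 + 12·41·47 = 69372; k=2: 11808 + 0 + 12·24·47 = 25344.
Minimum: 25344 at k=2.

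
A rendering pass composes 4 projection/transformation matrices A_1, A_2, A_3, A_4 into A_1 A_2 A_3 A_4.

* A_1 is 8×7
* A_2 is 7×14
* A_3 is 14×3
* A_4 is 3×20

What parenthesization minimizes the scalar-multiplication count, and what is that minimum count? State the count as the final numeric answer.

Adjacent pairs: A_1A_2 = 8·7·14 = 784; A_2A_3 = 7·14·3 = 294; A_3A_4 = 14·3·20 = 840.
Length 3: A_1..A_3: k=1: 0+294+8·7·3=462; k=2: 784+0+8·14·3=1120 → min 462 | A_2..A_4: k=2: 0+840+7·14·20=2800; k=3: 294+0+7·3·20=714 → min 714.
Length 4: A_1..A_4: k=1: 0+714+8·7·20=1834; k=2: 784+840+8·14·20=3864; k=3: 462+0+8·3·20=942 → min 942.
Optimal parenthesization: ((A_1 (A_2 A_3)) A_4) with cost 942.

942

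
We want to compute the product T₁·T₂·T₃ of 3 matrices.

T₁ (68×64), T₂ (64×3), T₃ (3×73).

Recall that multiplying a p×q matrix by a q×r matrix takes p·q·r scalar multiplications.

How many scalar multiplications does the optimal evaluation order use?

27948

Order (T₁·(T₂·T₃)): (T₂·T₃): 64×3 by 3×73 → 64×73, cost 64·3·73 = 14016; (T₁·(T₂·T₃)): 68×64 by 64×73 → 68×73, cost 68·64·73 = 317696; cumulative 331712. Total 331712.
Order ((T₁·T₂)·T₃): (T₁·T₂): 68×64 by 64×3 → 68×3, cost 68·64·3 = 13056; ((T₁·T₂)·T₃): 68×3 by 3×73 → 68×73, cost 68·3·73 = 14892; cumulative 27948. Total 27948.
Minimum: 27948.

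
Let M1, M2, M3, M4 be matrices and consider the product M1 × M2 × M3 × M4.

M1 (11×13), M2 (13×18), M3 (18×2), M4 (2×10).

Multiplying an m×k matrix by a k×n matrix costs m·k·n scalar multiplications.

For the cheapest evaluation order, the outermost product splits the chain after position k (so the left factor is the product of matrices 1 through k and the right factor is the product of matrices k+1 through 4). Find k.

3

Adjacent pairs: M1M2 = 11·13·18 = 2574; M2M3 = 13·18·2 = 468; M3M4 = 18·2·10 = 360.
Length 3: M1..M3: k=1: 0+468+11·13·2=754; k=2: 2574+0+11·18·2=2970 → min 754 | M2..M4: k=2: 0+360+13·18·10=2700; k=3: 468+0+13·2·10=728 → min 728.
Top-level splits: k=1: (M1..M1)·(M2..M4) → 0+728+11·13·10 = 2158; k=2: (M1..M2)·(M3..M4) → 2574+360+11·18·10 = 4914; k=3: (M1..M3)·(M4..M4) → 754+0+11·2·10 = 974.
Best split is after M3, i.e. k = 3.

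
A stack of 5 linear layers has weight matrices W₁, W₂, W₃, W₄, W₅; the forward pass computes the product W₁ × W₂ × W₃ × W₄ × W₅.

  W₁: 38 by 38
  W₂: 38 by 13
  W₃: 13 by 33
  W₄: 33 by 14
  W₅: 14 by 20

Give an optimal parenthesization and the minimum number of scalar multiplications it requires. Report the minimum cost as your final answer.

Adjacent pairs: W₁W₂ = 38·38·13 = 18772; W₂W₃ = 38·13·33 = 16302; W₃W₄ = 13·33·14 = 6006; W₄W₅ = 33·14·20 = 9240.
Length 3: W₁..W₃: k=1: 0+16302+38·38·33=63954; k=2: 18772+0+38·13·33=35074 → min 35074 | W₂..W₄: k=2: 0+6006+38·13·14=12922; k=3: 16302+0+38·33·14=33858 → min 12922 | W₃..W₅: k=3: 0+9240+13·33·20=17820; k=4: 6006+0+13·14·20=9646 → min 9646.
Length 4: W₁..W₄: k=1: 0+12922+38·38·14=33138; k=2: 18772+6006+38·13·14=31694; k=3: 35074+0+38·33·14=52630 → min 31694 | W₂..W₅: k=2: 0+9646+38·13·20=19526; k=3: 16302+9240+38·33·20=50622; k=4: 12922+0+38·14·20=23562 → min 19526.
Length 5: W₁..W₅: k=1: 0+19526+38·38·20=48406; k=2: 18772+9646+38·13·20=38298; k=3: 35074+9240+38·33·20=69394; k=4: 31694+0+38·14·20=42334 → min 38298.
Optimal parenthesization: ((W₁ × W₂) × ((W₃ × W₄) × W₅)) with cost 38298.

38298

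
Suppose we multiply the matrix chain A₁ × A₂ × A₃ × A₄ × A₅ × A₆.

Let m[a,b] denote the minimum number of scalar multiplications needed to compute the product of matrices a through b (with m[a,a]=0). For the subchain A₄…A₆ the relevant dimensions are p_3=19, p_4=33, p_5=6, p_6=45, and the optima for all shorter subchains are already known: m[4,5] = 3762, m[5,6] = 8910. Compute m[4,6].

8892

m[4,6] = min over k∈[4,5] of m[4,k]+m[k+1,6]+p_{3}·p_k·p_{6}.
k=4: 0 + 8910 + 19·33·45 = 37125; k=5: 3762 + 0 + 19·6·45 = 8892.
Minimum: 8892 at k=5.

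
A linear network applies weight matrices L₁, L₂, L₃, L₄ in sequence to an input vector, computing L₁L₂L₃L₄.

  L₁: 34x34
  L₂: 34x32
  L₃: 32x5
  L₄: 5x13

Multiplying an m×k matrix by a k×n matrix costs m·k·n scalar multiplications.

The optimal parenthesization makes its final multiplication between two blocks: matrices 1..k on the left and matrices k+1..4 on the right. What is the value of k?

3

Adjacent pairs: L₁L₂ = 34·34·32 = 36992; L₂L₃ = 34·32·5 = 5440; L₃L₄ = 32·5·13 = 2080.
Length 3: L₁..L₃: k=1: 0+5440+34·34·5=11220; k=2: 36992+0+34·32·5=42432 → min 11220 | L₂..L₄: k=2: 0+2080+34·32·13=16224; k=3: 5440+0+34·5·13=7650 → min 7650.
Top-level splits: k=1: (L₁..L₁)·(L₂..L₄) → 0+7650+34·34·13 = 22678; k=2: (L₁..L₂)·(L₃..L₄) → 36992+2080+34·32·13 = 53216; k=3: (L₁..L₃)·(L₄..L₄) → 11220+0+34·5·13 = 13430.
Best split is after L₃, i.e. k = 3.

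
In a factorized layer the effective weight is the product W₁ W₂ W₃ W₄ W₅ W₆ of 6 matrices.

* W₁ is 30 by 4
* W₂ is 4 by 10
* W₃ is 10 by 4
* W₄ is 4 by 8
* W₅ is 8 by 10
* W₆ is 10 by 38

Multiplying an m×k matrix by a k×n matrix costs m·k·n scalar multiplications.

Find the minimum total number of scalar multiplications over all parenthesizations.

6688

Adjacent pairs: W₁W₂ = 30·4·10 = 1200; W₂W₃ = 4·10·4 = 160; W₃W₄ = 10·4·8 = 320; W₄W₅ = 4·8·10 = 320; W₅W₆ = 8·10·38 = 3040.
Length 3: W₁..W₃: k=1: 0+160+30·4·4=640; k=2: 1200+0+30·10·4=2400 → min 640 | W₂..W₄: k=2: 0+320+4·10·8=640; k=3: 160+0+4·4·8=288 → min 288 | W₃..W₅: k=3: 0+320+10·4·10=720; k=4: 320+0+10·8·10=1120 → min 720 | W₄..W₆: k=4: 0+3040+4·8·38=4256; k=5: 320+0+4·10·38=1840 → min 1840.
Length 4: W₁..W₄: k=1: 0+288+30·4·8=1248; k=2: 1200+320+30·10·8=3920; k=3: 640+0+30·4·8=1600 → min 1248 | W₂..W₅: k=2: 0+720+4·10·10=1120; k=3: 160+320+4·4·10=640; k=4: 288+0+4·8·10=608 → min 608 | W₃..W₆: k=3: 0+1840+10·4·38=3360; k=4: 320+3040+10·8·38=6400; k=5: 720+0+10·10·38=4520 → min 3360.
Length 5: W₁..W₅: k=1: 0+608+30·4·10=1808; k=2: 1200+720+30·10·10=4920; k=3: 640+320+30·4·10=2160; k=4: 1248+0+30·8·10=3648 → min 1808 | W₂..W₆: k=2: 0+3360+4·10·38=4880; k=3: 160+1840+4·4·38=2608; k=4: 288+3040+4·8·38=4544; k=5: 608+0+4·10·38=2128 → min 2128.
Length 6: W₁..W₆: k=1: 0+2128+30·4·38=6688; k=2: 1200+3360+30·10·38=15960; k=3: 640+1840+30·4·38=7040; k=4: 1248+3040+30·8·38=13408; k=5: 1808+0+30·10·38=13208 → min 6688.
Optimal order: (W₁ ((((W₂ W₃) W₄) W₅) W₆)) with cost 6688.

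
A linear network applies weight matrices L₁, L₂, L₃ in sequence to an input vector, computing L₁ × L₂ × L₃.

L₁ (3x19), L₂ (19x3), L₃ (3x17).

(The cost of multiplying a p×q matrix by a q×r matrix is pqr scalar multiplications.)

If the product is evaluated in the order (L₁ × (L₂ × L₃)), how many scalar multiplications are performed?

1938

(L₂ × L₃): 19×3 by 3×17 → 19×17, cost 19·3·17 = 969
(L₁ × (L₂ × L₃)): 3×19 by 19×17 → 3×17, cost 3·19·17 = 969; cumulative 1938
Total: 1938 scalar multiplications.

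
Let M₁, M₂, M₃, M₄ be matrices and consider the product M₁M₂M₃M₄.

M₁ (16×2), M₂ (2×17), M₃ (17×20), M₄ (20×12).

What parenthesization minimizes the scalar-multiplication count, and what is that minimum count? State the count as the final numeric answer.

Adjacent pairs: M₁M₂ = 16·2·17 = 544; M₂M₃ = 2·17·20 = 680; M₃M₄ = 17·20·12 = 4080.
Length 3: M₁..M₃: k=1: 0+680+16·2·20=1320; k=2: 544+0+16·17·20=5984 → min 1320 | M₂..M₄: k=2: 0+4080+2·17·12=4488; k=3: 680+0+2·20·12=1160 → min 1160.
Length 4: M₁..M₄: k=1: 0+1160+16·2·12=1544; k=2: 544+4080+16·17·12=7888; k=3: 1320+0+16·20·12=5160 → min 1544.
Optimal parenthesization: (M₁((M₂M₃)M₄)) with cost 1544.

1544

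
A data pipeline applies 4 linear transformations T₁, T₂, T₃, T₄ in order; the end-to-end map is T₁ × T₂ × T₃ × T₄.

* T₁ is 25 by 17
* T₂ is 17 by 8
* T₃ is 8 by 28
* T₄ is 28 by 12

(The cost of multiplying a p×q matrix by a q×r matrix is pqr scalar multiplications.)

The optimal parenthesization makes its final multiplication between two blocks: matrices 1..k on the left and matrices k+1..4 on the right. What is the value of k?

2

Adjacent pairs: T₁T₂ = 25·17·8 = 3400; T₂T₃ = 17·8·28 = 3808; T₃T₄ = 8·28·12 = 2688.
Length 3: T₁..T₃: k=1: 0+3808+25·17·28=15708; k=2: 3400+0+25·8·28=9000 → min 9000 | T₂..T₄: k=2: 0+2688+17·8·12=4320; k=3: 3808+0+17·28·12=9520 → min 4320.
Top-level splits: k=1: (T₁..T₁)·(T₂..T₄) → 0+4320+25·17·12 = 9420; k=2: (T₁..T₂)·(T₃..T₄) → 3400+2688+25·8·12 = 8488; k=3: (T₁..T₃)·(T₄..T₄) → 9000+0+25·28·12 = 17400.
Best split is after T₂, i.e. k = 2.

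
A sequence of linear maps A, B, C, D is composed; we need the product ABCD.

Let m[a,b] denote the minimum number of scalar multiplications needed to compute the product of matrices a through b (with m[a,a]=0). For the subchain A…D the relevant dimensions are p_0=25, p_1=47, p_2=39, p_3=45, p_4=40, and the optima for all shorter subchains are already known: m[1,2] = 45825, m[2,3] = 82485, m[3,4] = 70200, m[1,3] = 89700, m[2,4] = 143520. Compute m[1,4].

m[1,4] = min over k∈[1,3] of m[1,k]+m[k+1,4]+p_{0}·p_k·p_{4}.
k=1: 0 + 143520 + 25·47·40 = 190520; k=2: 45825 + 70200 + 25·39·40 = 155025; k=3: 89700 + 0 + 25·45·40 = 134700.
Minimum: 134700 at k=3.

134700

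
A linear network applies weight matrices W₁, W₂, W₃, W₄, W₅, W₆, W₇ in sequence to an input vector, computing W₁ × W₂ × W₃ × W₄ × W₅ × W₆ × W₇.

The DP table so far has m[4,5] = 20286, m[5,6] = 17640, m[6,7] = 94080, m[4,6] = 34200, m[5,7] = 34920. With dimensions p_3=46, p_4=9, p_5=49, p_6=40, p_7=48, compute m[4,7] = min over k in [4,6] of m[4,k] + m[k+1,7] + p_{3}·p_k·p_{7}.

m[4,7] = min over k∈[4,6] of m[4,k]+m[k+1,7]+p_{3}·p_k·p_{7}.
k=4: 0 + 34920 + 46·9·48 = 54792; k=5: 20286 + 94080 + 46·49·48 = 222558; k=6: 34200 + 0 + 46·40·48 = 122520.
Minimum: 54792 at k=4.

54792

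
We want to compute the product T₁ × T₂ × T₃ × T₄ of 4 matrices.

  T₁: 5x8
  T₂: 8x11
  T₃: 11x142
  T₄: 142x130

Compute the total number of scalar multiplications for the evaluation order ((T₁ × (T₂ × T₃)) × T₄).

110476

(T₂ × T₃): 8×11 by 11×142 → 8×142, cost 8·11·142 = 12496
(T₁ × (T₂ × T₃)): 5×8 by 8×142 → 5×142, cost 5·8·142 = 5680; cumulative 18176
((T₁ × (T₂ × T₃)) × T₄): 5×142 by 142×130 → 5×130, cost 5·142·130 = 92300; cumulative 110476
Total: 110476 scalar multiplications.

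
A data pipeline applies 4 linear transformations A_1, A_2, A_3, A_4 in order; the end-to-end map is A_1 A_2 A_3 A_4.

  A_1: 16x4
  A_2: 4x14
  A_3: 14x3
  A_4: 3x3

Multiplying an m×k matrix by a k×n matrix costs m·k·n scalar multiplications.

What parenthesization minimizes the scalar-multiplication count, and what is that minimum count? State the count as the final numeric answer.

396

Adjacent pairs: A_1A_2 = 16·4·14 = 896; A_2A_3 = 4·14·3 = 168; A_3A_4 = 14·3·3 = 126.
Length 3: A_1..A_3: k=1: 0+168+16·4·3=360; k=2: 896+0+16·14·3=1568 → min 360 | A_2..A_4: k=2: 0+126+4·14·3=294; k=3: 168+0+4·3·3=204 → min 204.
Length 4: A_1..A_4: k=1: 0+204+16·4·3=396; k=2: 896+126+16·14·3=1694; k=3: 360+0+16·3·3=504 → min 396.
Optimal parenthesization: (A_1 ((A_2 A_3) A_4)) with cost 396.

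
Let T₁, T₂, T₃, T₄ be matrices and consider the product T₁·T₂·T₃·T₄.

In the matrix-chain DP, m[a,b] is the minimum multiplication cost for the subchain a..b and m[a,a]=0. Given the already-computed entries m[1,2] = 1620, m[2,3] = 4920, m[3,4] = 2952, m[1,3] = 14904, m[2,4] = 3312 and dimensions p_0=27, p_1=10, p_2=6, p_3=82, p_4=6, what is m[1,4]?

4932

m[1,4] = min over k∈[1,3] of m[1,k]+m[k+1,4]+p_{0}·p_k·p_{4}.
k=1: 0 + 3312 + 27·10·6 = 4932; k=2: 1620 + 2952 + 27·6·6 = 5544; k=3: 14904 + 0 + 27·82·6 = 28188.
Minimum: 4932 at k=1.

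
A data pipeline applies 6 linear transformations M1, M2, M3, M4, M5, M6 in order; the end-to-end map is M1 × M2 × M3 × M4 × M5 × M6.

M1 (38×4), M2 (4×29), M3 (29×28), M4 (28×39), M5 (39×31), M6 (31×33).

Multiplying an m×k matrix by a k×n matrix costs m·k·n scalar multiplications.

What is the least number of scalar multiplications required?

Adjacent pairs: M1M2 = 38·4·29 = 4408; M2M3 = 4·29·28 = 3248; M3M4 = 29·28·39 = 31668; M4M5 = 28·39·31 = 33852; M5M6 = 39·31·33 = 39897.
Length 3: M1..M3: k=1: 0+3248+38·4·28=7504; k=2: 4408+0+38·29·28=35264 → min 7504 | M2..M4: k=2: 0+31668+4·29·39=36192; k=3: 3248+0+4·28·39=7616 → min 7616 | M3..M5: k=3: 0+33852+29·28·31=59024; k=4: 31668+0+29·39·31=66729 → min 59024 | M4..M6: k=4: 0+39897+28·39·33=75933; k=5: 33852+0+28·31·33=62496 → min 62496.
Length 4: M1..M4: k=1: 0+7616+38·4·39=13544; k=2: 4408+31668+38·29·39=79054; k=3: 7504+0+38·28·39=49000 → min 13544 | M2..M5: k=2: 0+59024+4·29·31=62620; k=3: 3248+33852+4·28·31=40572; k=4: 7616+0+4·39·31=12452 → min 12452 | M3..M6: k=3: 0+62496+29·28·33=89292; k=4: 31668+39897+29·39·33=108888; k=5: 59024+0+29·31·33=88691 → min 88691.
Length 5: M1..M5: k=1: 0+12452+38·4·31=17164; k=2: 4408+59024+38·29·31=97594; k=3: 7504+33852+38·28·31=74340; k=4: 13544+0+38·39·31=59486 → min 17164 | M2..M6: k=2: 0+88691+4·29·33=92519; k=3: 3248+62496+4·28·33=69440; k=4: 7616+39897+4·39·33=52661; k=5: 12452+0+4·31·33=16544 → min 16544.
Length 6: M1..M6: k=1: 0+16544+38·4·33=21560; k=2: 4408+88691+38·29·33=129465; k=3: 7504+62496+38·28·33=105112; k=4: 13544+39897+38·39·33=102347; k=5: 17164+0+38·31·33=56038 → min 21560.
Optimal order: (M1 × ((((M2 × M3) × M4) × M5) × M6)) with cost 21560.

21560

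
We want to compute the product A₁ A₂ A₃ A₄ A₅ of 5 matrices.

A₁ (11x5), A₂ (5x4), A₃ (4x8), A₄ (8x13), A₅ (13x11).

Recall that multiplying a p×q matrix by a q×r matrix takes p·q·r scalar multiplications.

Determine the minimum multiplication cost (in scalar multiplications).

1692

Adjacent pairs: A₁A₂ = 11·5·4 = 220; A₂A₃ = 5·4·8 = 160; A₃A₄ = 4·8·13 = 416; A₄A₅ = 8·13·11 = 1144.
Length 3: A₁..A₃: k=1: 0+160+11·5·8=600; k=2: 220+0+11·4·8=572 → min 572 | A₂..A₄: k=2: 0+416+5·4·13=676; k=3: 160+0+5·8·13=680 → min 676 | A₃..A₅: k=3: 0+1144+4·8·11=1496; k=4: 416+0+4·13·11=988 → min 988.
Length 4: A₁..A₄: k=1: 0+676+11·5·13=1391; k=2: 220+416+11·4·13=1208; k=3: 572+0+11·8·13=1716 → min 1208 | A₂..A₅: k=2: 0+988+5·4·11=1208; k=3: 160+1144+5·8·11=1744; k=4: 676+0+5·13·11=1391 → min 1208.
Length 5: A₁..A₅: k=1: 0+1208+11·5·11=1813; k=2: 220+988+11·4·11=1692; k=3: 572+1144+11·8·11=2684; k=4: 1208+0+11·13·11=2781 → min 1692.
Optimal order: ((A₁ A₂) ((A₃ A₄) A₅)) with cost 1692.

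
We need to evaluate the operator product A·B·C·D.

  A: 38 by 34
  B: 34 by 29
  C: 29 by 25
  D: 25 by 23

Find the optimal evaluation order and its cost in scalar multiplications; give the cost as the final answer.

Adjacent pairs: AB = 38·34·29 = 37468; BC = 34·29·25 = 24650; CD = 29·25·23 = 16675.
Length 3: A..C: k=1: 0+24650+38·34·25=56950; k=2: 37468+0+38·29·25=65018 → min 56950 | B..D: k=2: 0+16675+34·29·23=39353; k=3: 24650+0+34·25·23=44200 → min 39353.
Length 4: A..D: k=1: 0+39353+38·34·23=69069; k=2: 37468+16675+38·29·23=79489; k=3: 56950+0+38·25·23=78800 → min 69069.
Optimal parenthesization: (A·(B·(C·D))) with cost 69069.

69069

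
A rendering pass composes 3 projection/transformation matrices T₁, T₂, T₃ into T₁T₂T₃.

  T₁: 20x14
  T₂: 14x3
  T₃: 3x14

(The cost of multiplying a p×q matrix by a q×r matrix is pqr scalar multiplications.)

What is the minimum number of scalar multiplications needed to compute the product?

Order (T₁(T₂T₃)): (T₂T₃): 14×3 by 3×14 → 14×14, cost 14·3·14 = 588; (T₁(T₂T₃)): 20×14 by 14×14 → 20×14, cost 20·14·14 = 3920; cumulative 4508. Total 4508.
Order ((T₁T₂)T₃): (T₁T₂): 20×14 by 14×3 → 20×3, cost 20·14·3 = 840; ((T₁T₂)T₃): 20×3 by 3×14 → 20×14, cost 20·3·14 = 840; cumulative 1680. Total 1680.
Minimum: 1680.

1680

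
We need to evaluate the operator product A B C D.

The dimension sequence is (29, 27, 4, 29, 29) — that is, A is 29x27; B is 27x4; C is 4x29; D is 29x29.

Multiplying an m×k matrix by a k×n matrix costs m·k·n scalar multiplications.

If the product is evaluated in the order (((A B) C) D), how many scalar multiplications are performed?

(A B): 29×27 by 27×4 → 29×4, cost 29·27·4 = 3132
((A B) C): 29×4 by 4×29 → 29×29, cost 29·4·29 = 3364; cumulative 6496
(((A B) C) D): 29×29 by 29×29 → 29×29, cost 29·29·29 = 24389; cumulative 30885
Total: 30885 scalar multiplications.

30885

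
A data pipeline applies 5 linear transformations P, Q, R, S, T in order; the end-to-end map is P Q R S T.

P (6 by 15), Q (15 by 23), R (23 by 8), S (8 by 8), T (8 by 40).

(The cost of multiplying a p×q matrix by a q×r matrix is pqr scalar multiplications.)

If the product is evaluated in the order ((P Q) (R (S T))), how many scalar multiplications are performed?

(P Q): 6×15 by 15×23 → 6×23, cost 6·15·23 = 2070
(S T): 8×8 by 8×40 → 8×40, cost 8·8·40 = 2560
(R (S T)): 23×8 by 8×40 → 23×40, cost 23·8·40 = 7360; cumulative 9920
((P Q) (R (S T))): 6×23 by 23×40 → 6×40, cost 6·23·40 = 5520; cumulative 17510
Total: 17510 scalar multiplications.

17510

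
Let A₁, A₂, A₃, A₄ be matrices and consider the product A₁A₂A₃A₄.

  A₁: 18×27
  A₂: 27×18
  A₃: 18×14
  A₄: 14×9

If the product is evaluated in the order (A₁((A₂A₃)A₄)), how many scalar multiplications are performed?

(A₂A₃): 27×18 by 18×14 → 27×14, cost 27·18·14 = 6804
((A₂A₃)A₄): 27×14 by 14×9 → 27×9, cost 27·14·9 = 3402; cumulative 10206
(A₁((A₂A₃)A₄)): 18×27 by 27×9 → 18×9, cost 18·27·9 = 4374; cumulative 14580
Total: 14580 scalar multiplications.

14580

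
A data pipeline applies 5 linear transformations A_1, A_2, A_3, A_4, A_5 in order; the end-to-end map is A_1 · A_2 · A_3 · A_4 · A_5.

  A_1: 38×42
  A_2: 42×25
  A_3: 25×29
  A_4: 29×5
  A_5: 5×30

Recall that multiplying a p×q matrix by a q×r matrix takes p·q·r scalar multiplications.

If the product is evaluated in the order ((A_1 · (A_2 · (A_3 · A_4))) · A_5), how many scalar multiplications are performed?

(A_3 · A_4): 25×29 by 29×5 → 25×5, cost 25·29·5 = 3625
(A_2 · (A_3 · A_4)): 42×25 by 25×5 → 42×5, cost 42·25·5 = 5250; cumulative 8875
(A_1 · (A_2 · (A_3 · A_4))): 38×42 by 42×5 → 38×5, cost 38·42·5 = 7980; cumulative 16855
((A_1 · (A_2 · (A_3 · A_4))) · A_5): 38×5 by 5×30 → 38×30, cost 38·5·30 = 5700; cumulative 22555
Total: 22555 scalar multiplications.

22555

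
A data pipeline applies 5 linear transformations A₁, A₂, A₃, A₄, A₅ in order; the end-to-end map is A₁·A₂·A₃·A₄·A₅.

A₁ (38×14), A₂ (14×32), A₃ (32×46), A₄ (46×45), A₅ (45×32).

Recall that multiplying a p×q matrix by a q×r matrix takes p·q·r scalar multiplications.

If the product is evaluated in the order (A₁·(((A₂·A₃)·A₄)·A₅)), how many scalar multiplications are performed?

(A₂·A₃): 14×32 by 32×46 → 14×46, cost 14·32·46 = 20608
((A₂·A₃)·A₄): 14×46 by 46×45 → 14×45, cost 14·46·45 = 28980; cumulative 49588
(((A₂·A₃)·A₄)·A₅): 14×45 by 45×32 → 14×32, cost 14·45·32 = 20160; cumulative 69748
(A₁·(((A₂·A₃)·A₄)·A₅)): 38×14 by 14×32 → 38×32, cost 38·14·32 = 17024; cumulative 86772
Total: 86772 scalar multiplications.

86772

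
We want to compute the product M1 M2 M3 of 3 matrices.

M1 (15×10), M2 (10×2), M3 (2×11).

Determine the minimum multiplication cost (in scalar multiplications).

630

Order (M1 (M2 M3)): (M2 M3): 10×2 by 2×11 → 10×11, cost 10·2·11 = 220; (M1 (M2 M3)): 15×10 by 10×11 → 15×11, cost 15·10·11 = 1650; cumulative 1870. Total 1870.
Order ((M1 M2) M3): (M1 M2): 15×10 by 10×2 → 15×2, cost 15·10·2 = 300; ((M1 M2) M3): 15×2 by 2×11 → 15×11, cost 15·2·11 = 330; cumulative 630. Total 630.
Minimum: 630.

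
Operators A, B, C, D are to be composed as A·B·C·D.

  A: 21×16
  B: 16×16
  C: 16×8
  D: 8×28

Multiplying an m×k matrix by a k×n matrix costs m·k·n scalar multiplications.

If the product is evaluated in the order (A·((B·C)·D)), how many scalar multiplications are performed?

15040

(B·C): 16×16 by 16×8 → 16×8, cost 16·16·8 = 2048
((B·C)·D): 16×8 by 8×28 → 16×28, cost 16·8·28 = 3584; cumulative 5632
(A·((B·C)·D)): 21×16 by 16×28 → 21×28, cost 21·16·28 = 9408; cumulative 15040
Total: 15040 scalar multiplications.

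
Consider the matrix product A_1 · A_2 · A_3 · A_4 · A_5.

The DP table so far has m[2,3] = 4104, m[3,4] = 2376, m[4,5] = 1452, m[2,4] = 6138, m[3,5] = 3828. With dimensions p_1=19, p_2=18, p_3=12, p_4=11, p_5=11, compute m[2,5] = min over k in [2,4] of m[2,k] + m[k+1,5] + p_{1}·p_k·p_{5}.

7590

m[2,5] = min over k∈[2,4] of m[2,k]+m[k+1,5]+p_{1}·p_k·p_{5}.
k=2: 0 + 3828 + 19·18·11 = 7590; k=3: 4104 + 1452 + 19·12·11 = 8064; k=4: 6138 + 0 + 19·11·11 = 8437.
Minimum: 7590 at k=2.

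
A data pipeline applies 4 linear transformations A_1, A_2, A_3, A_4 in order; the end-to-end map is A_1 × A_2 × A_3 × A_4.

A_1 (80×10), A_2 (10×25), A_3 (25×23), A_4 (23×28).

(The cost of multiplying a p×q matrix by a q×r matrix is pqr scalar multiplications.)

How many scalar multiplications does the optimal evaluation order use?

34590

Adjacent pairs: A_1A_2 = 80·10·25 = 20000; A_2A_3 = 10·25·23 = 5750; A_3A_4 = 25·23·28 = 16100.
Length 3: A_1..A_3: k=1: 0+5750+80·10·23=24150; k=2: 20000+0+80·25·23=66000 → min 24150 | A_2..A_4: k=2: 0+16100+10·25·28=23100; k=3: 5750+0+10·23·28=12190 → min 12190.
Length 4: A_1..A_4: k=1: 0+12190+80·10·28=34590; k=2: 20000+16100+80·25·28=92100; k=3: 24150+0+80·23·28=75670 → min 34590.
Optimal order: (A_1 × ((A_2 × A_3) × A_4)) with cost 34590.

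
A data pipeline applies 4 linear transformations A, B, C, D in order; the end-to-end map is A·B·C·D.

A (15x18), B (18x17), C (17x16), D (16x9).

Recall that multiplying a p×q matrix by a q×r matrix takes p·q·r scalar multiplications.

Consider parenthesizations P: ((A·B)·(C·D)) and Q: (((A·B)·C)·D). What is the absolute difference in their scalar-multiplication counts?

Order P = ((A·B)·(C·D)): (A·B): 15×18 by 18×17 → 15×17, cost 15·18·17 = 4590; (C·D): 17×16 by 16×9 → 17×9, cost 17·16·9 = 2448; ((A·B)·(C·D)): 15×17 by 17×9 → 15×9, cost 15·17·9 = 2295; cumulative 9333. Total 9333.
Order Q = (((A·B)·C)·D): (A·B): 15×18 by 18×17 → 15×17, cost 15·18·17 = 4590; ((A·B)·C): 15×17 by 17×16 → 15×16, cost 15·17·16 = 4080; cumulative 8670; (((A·B)·C)·D): 15×16 by 16×9 → 15×9, cost 15·16·9 = 2160; cumulative 10830. Total 10830.
Difference: |9333 − 10830| = 1497.

1497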